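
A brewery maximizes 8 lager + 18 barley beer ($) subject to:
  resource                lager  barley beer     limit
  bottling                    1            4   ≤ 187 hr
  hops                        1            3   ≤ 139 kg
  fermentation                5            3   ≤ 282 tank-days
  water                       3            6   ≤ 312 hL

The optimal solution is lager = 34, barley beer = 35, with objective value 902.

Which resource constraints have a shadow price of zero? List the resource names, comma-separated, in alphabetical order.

bottling: 174/187 (slack 13)
hops: 139/139 (binding)
fermentation: 275/282 (slack 7)
water: 312/312 (binding)
By complementary slackness, a constraint with positive slack has shadow price 0 → bottling, fermentation.

bottling, fermentation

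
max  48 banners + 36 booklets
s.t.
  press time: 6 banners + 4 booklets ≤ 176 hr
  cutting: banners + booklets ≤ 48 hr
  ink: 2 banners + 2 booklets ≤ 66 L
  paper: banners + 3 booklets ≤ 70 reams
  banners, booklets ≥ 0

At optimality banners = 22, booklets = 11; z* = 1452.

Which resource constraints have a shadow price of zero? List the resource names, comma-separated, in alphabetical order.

press time: 176/176 (binding)
cutting: 33/48 (slack 15)
ink: 66/66 (binding)
paper: 55/70 (slack 15)
By complementary slackness, a constraint with positive slack has shadow price 0 → cutting, paper.

cutting, paper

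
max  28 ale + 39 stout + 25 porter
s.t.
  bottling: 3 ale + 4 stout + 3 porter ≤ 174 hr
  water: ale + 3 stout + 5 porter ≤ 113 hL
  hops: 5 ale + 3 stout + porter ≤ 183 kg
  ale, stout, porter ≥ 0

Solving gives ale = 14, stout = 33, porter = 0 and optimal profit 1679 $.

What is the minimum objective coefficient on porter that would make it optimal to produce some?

Check each constraint at x*: bottling 174/174 (tight); water 113/113 (tight); hops 169/183 (slack 14).
By complementary slackness, y = 0 for the non-binding constraint.
Dual feasibility on the basic columns requires 3·y_bottling + 1·y_water = 28, 4·y_bottling + 3·y_water = 39.
This yields shadow prices y_bottling = 9, y_water = 1.
porter enters the basis when its profit ≥ yᵀa₃ = 9·3 + 1·5 = 32.

32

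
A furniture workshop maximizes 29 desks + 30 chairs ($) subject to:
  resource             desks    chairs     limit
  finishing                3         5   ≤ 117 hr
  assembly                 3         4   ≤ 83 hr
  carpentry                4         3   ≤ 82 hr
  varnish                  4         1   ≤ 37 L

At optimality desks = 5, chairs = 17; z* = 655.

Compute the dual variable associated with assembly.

At the optimum: finishing uses 100 of 117 (slack = 17); assembly uses 83 of 83 (binding); carpentry uses 71 of 82 (slack = 11); varnish uses 37 of 37 (binding).
By complementary slackness, y = 0 for the non-binding constraints.
From A_Bᵀ y = c: 3·y_assembly + 4·y_varnish = 29; 4·y_assembly + 1·y_varnish = 30.
Solving: y_assembly = 7, y_varnish = 2.
Shadow price of assembly = 7.

7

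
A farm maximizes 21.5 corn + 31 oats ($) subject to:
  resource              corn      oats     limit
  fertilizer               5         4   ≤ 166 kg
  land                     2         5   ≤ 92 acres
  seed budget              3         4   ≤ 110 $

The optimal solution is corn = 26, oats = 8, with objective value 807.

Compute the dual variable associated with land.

Binding: land and seed budget. Non-binding: fertilizer (4 unused).
By complementary slackness, y = 0 for the non-binding constraint.
From A_Bᵀ y = c: 2·y_land + 3·y_seed budget = 21.5; 5·y_land + 4·y_seed budget = 31.
→ y_land = 1 and y_seed budget = 6.5.
Shadow price of land = 1.

1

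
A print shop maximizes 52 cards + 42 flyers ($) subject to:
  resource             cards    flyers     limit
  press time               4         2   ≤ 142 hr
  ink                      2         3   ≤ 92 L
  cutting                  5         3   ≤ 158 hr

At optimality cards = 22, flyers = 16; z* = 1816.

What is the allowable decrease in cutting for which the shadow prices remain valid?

Binding constraints: ink, cutting. The basis is B = [[2,3],[5,3]] with det -9.
Per unit decrease in cutting, x* moves by d = (-0.3333, 0.2222).
The basis stays optimal until cards reaches 0; allowable decrease = 66 hr.

66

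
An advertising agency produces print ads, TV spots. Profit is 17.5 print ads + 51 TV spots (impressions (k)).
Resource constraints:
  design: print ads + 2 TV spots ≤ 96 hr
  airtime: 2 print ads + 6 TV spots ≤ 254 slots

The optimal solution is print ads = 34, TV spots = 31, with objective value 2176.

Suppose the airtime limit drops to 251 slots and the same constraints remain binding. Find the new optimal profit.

Check each constraint at x*: design 96/96 (tight); airtime 254/254 (tight).
Dual feasibility on the basic columns requires 1·y_design + 2·y_airtime = 17.5, 2·y_design + 6·y_airtime = 51.
This yields shadow prices y_design = 1.5, y_airtime = 8.
Δz = y_airtime·Δb = 8 × (-3) = -24, so new z* = 2176 − 24 = 2152.

2152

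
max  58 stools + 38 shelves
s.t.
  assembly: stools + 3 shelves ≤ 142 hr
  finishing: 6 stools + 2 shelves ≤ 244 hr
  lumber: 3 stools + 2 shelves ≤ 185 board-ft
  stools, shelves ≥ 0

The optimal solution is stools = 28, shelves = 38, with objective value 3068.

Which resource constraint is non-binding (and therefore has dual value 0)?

assembly: 142/142 (binding)
finishing: 244/244 (binding)
lumber: 160/185 (slack 25)
By complementary slackness, a constraint with positive slack has shadow price 0 → lumber.

lumber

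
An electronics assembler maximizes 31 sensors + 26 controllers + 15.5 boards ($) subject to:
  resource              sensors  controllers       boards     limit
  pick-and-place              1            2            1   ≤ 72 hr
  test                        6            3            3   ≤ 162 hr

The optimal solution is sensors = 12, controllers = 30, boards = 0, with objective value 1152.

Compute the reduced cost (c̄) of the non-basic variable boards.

Check each constraint at x*: pick-and-place 72/72 (tight); test 162/162 (tight).
The binding rows give the dual system: 1·y_pick-and-place + 6·y_test = 31 and 2·y_pick-and-place + 3·y_test = 26.
→ y_pick-and-place = 7 and y_test = 4.
Reduced cost of boards: c₃ − yᵀa₃ = 15.5 − (7·1 + 4·3) = 15.5 − 19 = -3.5.

-3.5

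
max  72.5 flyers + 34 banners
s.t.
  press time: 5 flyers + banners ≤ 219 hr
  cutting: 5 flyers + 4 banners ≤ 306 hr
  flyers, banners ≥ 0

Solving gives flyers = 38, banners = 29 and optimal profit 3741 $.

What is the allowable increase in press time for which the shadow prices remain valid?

87

Binding constraints: press time, cutting. The basis is B = [[5,1],[5,4]] with det 15.
Per unit increase in press time, x* moves by d = (0.2667, -0.3333).
The basis stays optimal until banners reaches 0; allowable increase = 87 hr.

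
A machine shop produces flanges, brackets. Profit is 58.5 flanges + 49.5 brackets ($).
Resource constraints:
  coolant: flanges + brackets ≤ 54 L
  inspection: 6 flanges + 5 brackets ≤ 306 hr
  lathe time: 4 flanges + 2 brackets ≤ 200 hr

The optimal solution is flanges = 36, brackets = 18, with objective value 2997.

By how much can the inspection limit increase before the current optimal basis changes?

10

Binding constraints: coolant, inspection. The basis is B = [[1,1],[6,5]] with det -1.
Per unit increase in inspection, x* moves by d = (1, -1).
The basis stays optimal until lathe time becomes binding; allowable increase = 10 hr.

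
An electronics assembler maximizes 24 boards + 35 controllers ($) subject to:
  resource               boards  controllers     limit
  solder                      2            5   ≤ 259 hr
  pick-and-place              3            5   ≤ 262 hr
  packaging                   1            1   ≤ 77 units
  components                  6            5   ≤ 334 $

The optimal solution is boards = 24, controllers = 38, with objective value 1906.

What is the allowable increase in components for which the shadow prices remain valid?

112.5

Binding constraints: pick-and-place, components. The basis is B = [[3,5],[6,5]] with det -15.
Per unit increase in components, x* moves by d = (0.3333, -0.2).
The basis stays optimal until packaging becomes binding; allowable increase = 112.5 $.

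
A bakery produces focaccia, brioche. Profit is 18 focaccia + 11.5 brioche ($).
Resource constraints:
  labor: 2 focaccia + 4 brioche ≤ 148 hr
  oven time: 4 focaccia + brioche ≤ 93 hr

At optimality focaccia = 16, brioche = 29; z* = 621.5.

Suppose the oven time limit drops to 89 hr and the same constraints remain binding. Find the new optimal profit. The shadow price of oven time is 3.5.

607.5

Δb = -4, so new z* = 621.5 + (3.5)·(-4) = 621.5 − 14 = 607.5.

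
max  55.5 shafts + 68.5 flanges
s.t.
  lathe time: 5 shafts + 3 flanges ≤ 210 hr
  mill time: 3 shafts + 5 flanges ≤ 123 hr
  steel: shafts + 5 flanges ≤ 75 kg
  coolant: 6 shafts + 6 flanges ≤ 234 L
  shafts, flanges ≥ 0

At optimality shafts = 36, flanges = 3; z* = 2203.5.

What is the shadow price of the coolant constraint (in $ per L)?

Check each constraint at x*: lathe time 189/210 (slack 21); mill time 123/123 (tight); steel 51/75 (slack 24); coolant 234/234 (tight).
Slack constraints have shadow price 0 (complementary slackness).
From A_Bᵀ y = c: 3·y_mill time + 6·y_coolant = 55.5; 5·y_mill time + 6·y_coolant = 68.5.
Solving: y_mill time = 6.5, y_coolant = 6.
Shadow price of coolant = 6.

6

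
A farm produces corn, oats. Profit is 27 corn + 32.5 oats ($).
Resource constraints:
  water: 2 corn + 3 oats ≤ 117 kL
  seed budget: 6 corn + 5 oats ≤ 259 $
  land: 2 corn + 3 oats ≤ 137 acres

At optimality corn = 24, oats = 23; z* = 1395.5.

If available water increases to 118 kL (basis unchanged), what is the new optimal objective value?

1403

At the optimum: water uses 117 of 117 (binding); seed budget uses 259 of 259 (binding); land uses 117 of 137 (slack = 20).
By complementary slackness, y = 0 for the non-binding constraint.
The binding rows give the dual system: 2·y_water + 6·y_seed budget = 27 and 3·y_water + 5·y_seed budget = 32.5.
Solving: y_water = 7.5, y_seed budget = 2.
Δz = y_water·Δb = 7.5 × (1) = 7.5, so new z* = 1395.5 + 7.5 = 1403.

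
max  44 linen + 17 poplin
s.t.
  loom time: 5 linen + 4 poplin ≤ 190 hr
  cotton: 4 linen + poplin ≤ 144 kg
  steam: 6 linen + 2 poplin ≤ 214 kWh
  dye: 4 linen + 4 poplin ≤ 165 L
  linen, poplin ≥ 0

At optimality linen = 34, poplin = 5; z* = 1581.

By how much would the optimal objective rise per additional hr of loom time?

At the optimum: loom time uses 190 of 190 (binding); cotton uses 141 of 144 (slack = 3); steam uses 214 of 214 (binding); dye uses 156 of 165 (slack = 9).
Slack constraints have shadow price 0 (complementary slackness).
The binding rows give the dual system: 5·y_loom time + 6·y_steam = 44 and 4·y_loom time + 2·y_steam = 17.
This yields shadow prices y_loom time = 1, y_steam = 6.5.
Shadow price of loom time = 1.

1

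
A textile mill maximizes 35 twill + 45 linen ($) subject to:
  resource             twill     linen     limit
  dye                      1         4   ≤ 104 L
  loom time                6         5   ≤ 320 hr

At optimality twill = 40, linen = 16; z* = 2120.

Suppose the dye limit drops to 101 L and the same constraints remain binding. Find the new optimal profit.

2105

At the optimum: dye uses 104 of 104 (binding); loom time uses 320 of 320 (binding).
From A_Bᵀ y = c: 1·y_dye + 6·y_loom time = 35; 4·y_dye + 5·y_loom time = 45.
Solving: y_dye = 5, y_loom time = 5.
Δz = y_dye·Δb = 5 × (-3) = -15, so new z* = 2120 − 15 = 2105.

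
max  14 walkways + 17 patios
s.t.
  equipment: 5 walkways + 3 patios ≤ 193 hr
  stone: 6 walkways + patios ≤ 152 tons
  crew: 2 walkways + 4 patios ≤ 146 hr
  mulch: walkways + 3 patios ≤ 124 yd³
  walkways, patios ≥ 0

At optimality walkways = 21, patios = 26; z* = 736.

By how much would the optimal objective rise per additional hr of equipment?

Binding: stone and crew. Non-binding: equipment (10 unused), mulch (25 unused).
By complementary slackness, y = 0 for the non-binding constraints.
Dual feasibility on the basic columns requires 6·y_stone + 2·y_crew = 14, 1·y_stone + 4·y_crew = 17.
→ y_stone = 1 and y_crew = 4.
Shadow price of equipment = 0.

0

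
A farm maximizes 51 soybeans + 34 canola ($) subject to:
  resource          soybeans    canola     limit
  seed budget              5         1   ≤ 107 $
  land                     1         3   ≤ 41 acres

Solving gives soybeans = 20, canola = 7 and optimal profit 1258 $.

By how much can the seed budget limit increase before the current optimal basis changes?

Binding constraints: seed budget, land. The basis is B = [[5,1],[1,3]] with det 14.
Per unit increase in seed budget, x* moves by d = (0.2143, -0.0714).
The basis stays optimal until canola reaches 0; allowable increase = 98 $.

98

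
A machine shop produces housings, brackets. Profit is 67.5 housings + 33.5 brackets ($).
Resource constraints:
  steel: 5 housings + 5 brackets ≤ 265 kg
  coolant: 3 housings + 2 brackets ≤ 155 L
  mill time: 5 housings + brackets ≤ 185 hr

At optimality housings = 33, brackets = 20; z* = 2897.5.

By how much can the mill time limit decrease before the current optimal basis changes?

Binding constraints: steel, mill time. The basis is B = [[5,5],[5,1]] with det -20.
Per unit decrease in mill time, x* moves by d = (-0.25, 0.25).
The basis stays optimal until housings reaches 0; allowable decrease = 132 hr.

132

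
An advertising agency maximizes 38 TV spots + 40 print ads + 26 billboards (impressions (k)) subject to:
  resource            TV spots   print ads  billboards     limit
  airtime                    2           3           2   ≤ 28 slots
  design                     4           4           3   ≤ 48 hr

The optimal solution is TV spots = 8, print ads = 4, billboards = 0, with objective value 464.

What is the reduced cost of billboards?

Check each constraint at x*: airtime 28/28 (tight); design 48/48 (tight).
Dual feasibility on the basic columns requires 2·y_airtime + 4·y_design = 38, 3·y_airtime + 4·y_design = 40.
Solving: y_airtime = 2, y_design = 8.5.
Reduced cost of billboards: c₃ − yᵀa₃ = 26 − (2·2 + 8.5·3) = 26 − 29.5 = -3.5.

-3.5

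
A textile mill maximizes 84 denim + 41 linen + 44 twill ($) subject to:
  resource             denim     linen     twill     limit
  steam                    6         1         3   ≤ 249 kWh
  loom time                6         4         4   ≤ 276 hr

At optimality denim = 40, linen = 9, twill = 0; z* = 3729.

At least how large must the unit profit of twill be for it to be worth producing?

Both steam and loom time are binding at x*.
From A_Bᵀ y = c: 6·y_steam + 6·y_loom time = 84; 1·y_steam + 4·y_loom time = 41.
This yields shadow prices y_steam = 5, y_loom time = 9.
twill enters the basis when its profit ≥ yᵀa₃ = 5·3 + 9·4 = 51.

51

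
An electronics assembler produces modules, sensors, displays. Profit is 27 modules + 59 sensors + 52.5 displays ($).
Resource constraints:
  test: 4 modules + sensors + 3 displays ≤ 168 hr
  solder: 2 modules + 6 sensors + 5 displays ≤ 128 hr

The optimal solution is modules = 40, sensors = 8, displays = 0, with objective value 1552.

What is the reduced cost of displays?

Check each constraint at x*: test 168/168 (tight); solder 128/128 (tight).
Dual feasibility on the basic columns requires 4·y_test + 2·y_solder = 27, 1·y_test + 6·y_solder = 59.
This yields shadow prices y_test = 2, y_solder = 9.5.
Reduced cost of displays: c₃ − yᵀa₃ = 52.5 − (2·3 + 9.5·5) = 52.5 − 53.5 = -1.

-1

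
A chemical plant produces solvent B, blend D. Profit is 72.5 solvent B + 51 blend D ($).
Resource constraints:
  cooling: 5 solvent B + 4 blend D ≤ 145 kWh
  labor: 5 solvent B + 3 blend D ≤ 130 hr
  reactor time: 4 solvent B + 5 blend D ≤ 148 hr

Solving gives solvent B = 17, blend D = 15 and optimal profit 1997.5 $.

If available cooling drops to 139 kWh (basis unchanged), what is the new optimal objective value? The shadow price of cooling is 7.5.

Δb = -6, so new z* = 1997.5 + (7.5)·(-6) = 1997.5 − 45 = 1952.5.

1952.5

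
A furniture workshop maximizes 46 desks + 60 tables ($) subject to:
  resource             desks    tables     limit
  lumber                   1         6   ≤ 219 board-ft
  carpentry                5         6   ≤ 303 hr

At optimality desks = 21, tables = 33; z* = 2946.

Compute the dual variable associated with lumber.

1

Check each constraint at x*: lumber 219/219 (tight); carpentry 303/303 (tight).
From A_Bᵀ y = c: 1·y_lumber + 5·y_carpentry = 46; 6·y_lumber + 6·y_carpentry = 60.
→ y_lumber = 1 and y_carpentry = 9.
Shadow price of lumber = 1.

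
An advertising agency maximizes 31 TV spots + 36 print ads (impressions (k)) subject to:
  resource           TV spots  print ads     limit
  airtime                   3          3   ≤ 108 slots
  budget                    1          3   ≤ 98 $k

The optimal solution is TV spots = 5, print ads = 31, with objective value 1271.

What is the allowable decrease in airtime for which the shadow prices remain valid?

Binding constraints: airtime, budget. The basis is B = [[3,3],[1,3]] with det 6.
Per unit decrease in airtime, x* moves by d = (-0.5, 0.1667).
The basis stays optimal until TV spots reaches 0; allowable decrease = 10 slots.

10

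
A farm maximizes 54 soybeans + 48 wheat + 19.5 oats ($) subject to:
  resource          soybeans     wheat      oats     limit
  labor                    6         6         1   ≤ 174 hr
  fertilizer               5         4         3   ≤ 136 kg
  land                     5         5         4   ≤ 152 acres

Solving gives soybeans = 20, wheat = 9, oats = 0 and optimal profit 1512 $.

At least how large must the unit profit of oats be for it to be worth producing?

Binding: labor and fertilizer. Non-binding: land (7 unused).
Since land is not tight, its dual is 0.
The binding rows give the dual system: 6·y_labor + 5·y_fertilizer = 54 and 6·y_labor + 4·y_fertilizer = 48.
This yields shadow prices y_labor = 4, y_fertilizer = 6.
oats enters the basis when its profit ≥ yᵀa₃ = 4·1 + 6·3 = 22.

22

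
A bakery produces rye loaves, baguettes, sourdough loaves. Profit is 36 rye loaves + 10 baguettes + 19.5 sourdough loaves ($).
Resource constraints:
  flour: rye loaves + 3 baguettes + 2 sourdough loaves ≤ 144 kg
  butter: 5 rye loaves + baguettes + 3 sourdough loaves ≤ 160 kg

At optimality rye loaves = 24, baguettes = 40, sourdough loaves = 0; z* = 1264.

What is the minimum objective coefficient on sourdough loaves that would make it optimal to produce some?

Both flour and butter are binding at x*.
The binding rows give the dual system: 1·y_flour + 5·y_butter = 36 and 3·y_flour + 1·y_butter = 10.
Solving: y_flour = 1, y_butter = 7.
sourdough loaves enters the basis when its profit ≥ yᵀa₃ = 1·2 + 7·3 = 23.

23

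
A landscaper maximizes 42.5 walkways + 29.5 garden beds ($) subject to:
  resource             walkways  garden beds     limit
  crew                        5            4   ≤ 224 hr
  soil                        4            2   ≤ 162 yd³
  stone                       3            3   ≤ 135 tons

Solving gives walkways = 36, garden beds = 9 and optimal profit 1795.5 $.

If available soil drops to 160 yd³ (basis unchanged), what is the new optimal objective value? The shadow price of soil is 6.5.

1782.5

Δb = -2, so new z* = 1795.5 + (6.5)·(-2) = 1795.5 − 13 = 1782.5.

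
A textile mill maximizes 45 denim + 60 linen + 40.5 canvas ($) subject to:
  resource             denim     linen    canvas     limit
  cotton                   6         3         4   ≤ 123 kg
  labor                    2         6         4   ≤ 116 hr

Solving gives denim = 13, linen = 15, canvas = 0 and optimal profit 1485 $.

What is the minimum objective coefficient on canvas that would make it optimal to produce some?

50

At the optimum: cotton uses 123 of 123 (binding); labor uses 116 of 116 (binding).
The binding rows give the dual system: 6·y_cotton + 2·y_labor = 45 and 3·y_cotton + 6·y_labor = 60.
Solving: y_cotton = 5, y_labor = 7.5.
canvas enters the basis when its profit ≥ yᵀa₃ = 5·4 + 7.5·4 = 50.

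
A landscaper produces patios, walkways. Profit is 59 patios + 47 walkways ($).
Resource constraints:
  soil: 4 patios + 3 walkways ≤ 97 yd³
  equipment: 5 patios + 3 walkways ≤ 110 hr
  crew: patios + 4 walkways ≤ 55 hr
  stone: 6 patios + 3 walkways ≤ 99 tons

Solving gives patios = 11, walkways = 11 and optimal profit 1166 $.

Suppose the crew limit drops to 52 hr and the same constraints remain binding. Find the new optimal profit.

1151

At the optimum: soil uses 77 of 97 (slack = 20); equipment uses 88 of 110 (slack = 22); crew uses 55 of 55 (binding); stone uses 99 of 99 (binding).
Slack constraints have shadow price 0 (complementary slackness).
From A_Bᵀ y = c: 1·y_crew + 6·y_stone = 59; 4·y_crew + 3·y_stone = 47.
Solving: y_crew = 5, y_stone = 9.
Δz = y_crew·Δb = 5 × (-3) = -15, so new z* = 1166 − 15 = 1151.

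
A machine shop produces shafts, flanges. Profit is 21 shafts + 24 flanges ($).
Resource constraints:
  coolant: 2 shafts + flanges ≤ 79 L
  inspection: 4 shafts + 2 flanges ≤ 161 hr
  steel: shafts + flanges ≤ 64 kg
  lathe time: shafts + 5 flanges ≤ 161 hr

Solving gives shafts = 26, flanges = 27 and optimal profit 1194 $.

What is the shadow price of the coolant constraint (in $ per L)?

9

Check each constraint at x*: coolant 79/79 (tight); inspection 158/161 (slack 3); steel 53/64 (slack 11); lathe time 161/161 (tight).
Slack constraints have shadow price 0 (complementary slackness).
The binding rows give the dual system: 2·y_coolant + 1·y_lathe time = 21 and 1·y_coolant + 5·y_lathe time = 24.
This yields shadow prices y_coolant = 9, y_lathe time = 3.
Shadow price of coolant = 9.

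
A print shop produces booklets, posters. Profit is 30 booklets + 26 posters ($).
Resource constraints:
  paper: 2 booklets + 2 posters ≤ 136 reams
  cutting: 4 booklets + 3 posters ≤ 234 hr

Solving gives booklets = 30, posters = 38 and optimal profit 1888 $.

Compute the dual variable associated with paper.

7

At the optimum: paper uses 136 of 136 (binding); cutting uses 234 of 234 (binding).
The binding rows give the dual system: 2·y_paper + 4·y_cutting = 30 and 2·y_paper + 3·y_cutting = 26.
Solving: y_paper = 7, y_cutting = 4.
Shadow price of paper = 7.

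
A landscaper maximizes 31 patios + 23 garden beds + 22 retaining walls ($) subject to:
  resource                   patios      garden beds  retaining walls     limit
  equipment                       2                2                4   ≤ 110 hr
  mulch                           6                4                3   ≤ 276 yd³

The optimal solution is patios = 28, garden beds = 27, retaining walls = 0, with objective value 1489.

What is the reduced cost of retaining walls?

Both equipment and mulch are binding at x*.
From A_Bᵀ y = c: 2·y_equipment + 6·y_mulch = 31; 2·y_equipment + 4·y_mulch = 23.
Solving: y_equipment = 3.5, y_mulch = 4.
Reduced cost of retaining walls: c₃ − yᵀa₃ = 22 − (3.5·4 + 4·3) = 22 − 26 = -4.

-4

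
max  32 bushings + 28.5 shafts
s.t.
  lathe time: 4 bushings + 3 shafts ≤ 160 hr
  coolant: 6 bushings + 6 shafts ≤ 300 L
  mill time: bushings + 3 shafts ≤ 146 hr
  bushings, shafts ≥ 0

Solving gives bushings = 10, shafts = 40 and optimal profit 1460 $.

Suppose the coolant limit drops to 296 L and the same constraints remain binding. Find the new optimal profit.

1448

At the optimum: lathe time uses 160 of 160 (binding); coolant uses 300 of 300 (binding); mill time uses 130 of 146 (slack = 16).
Slack constraints have shadow price 0 (complementary slackness).
Dual feasibility on the basic columns requires 4·y_lathe time + 6·y_coolant = 32, 3·y_lathe time + 6·y_coolant = 28.5.
→ y_lathe time = 3.5 and y_coolant = 3.
Δz = y_coolant·Δb = 3 × (-4) = -12, so new z* = 1460 − 12 = 1448.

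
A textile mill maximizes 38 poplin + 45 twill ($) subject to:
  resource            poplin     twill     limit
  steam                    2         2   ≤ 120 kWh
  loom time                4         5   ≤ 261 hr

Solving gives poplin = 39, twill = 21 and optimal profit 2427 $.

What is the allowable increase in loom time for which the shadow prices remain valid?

Binding constraints: steam, loom time. The basis is B = [[2,2],[4,5]] with det 2.
Per unit increase in loom time, x* moves by d = (-1, 1).
The basis stays optimal until poplin reaches 0; allowable increase = 39 hr.

39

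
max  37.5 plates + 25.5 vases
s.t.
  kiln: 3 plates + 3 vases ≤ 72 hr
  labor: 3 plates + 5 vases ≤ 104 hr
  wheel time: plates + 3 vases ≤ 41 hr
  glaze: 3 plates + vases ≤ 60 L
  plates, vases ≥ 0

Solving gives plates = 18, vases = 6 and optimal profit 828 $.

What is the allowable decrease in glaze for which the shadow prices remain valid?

5

Binding constraints: kiln, glaze. The basis is B = [[3,3],[3,1]] with det -6.
Per unit decrease in glaze, x* moves by d = (-0.5, 0.5).
The basis stays optimal until wheel time becomes binding; allowable decrease = 5 L.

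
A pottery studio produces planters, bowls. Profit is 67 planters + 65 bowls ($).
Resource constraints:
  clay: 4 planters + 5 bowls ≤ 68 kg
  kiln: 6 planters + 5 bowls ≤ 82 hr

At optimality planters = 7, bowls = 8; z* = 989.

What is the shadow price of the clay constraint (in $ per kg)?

5.5

At the optimum: clay uses 68 of 68 (binding); kiln uses 82 of 82 (binding).
The binding rows give the dual system: 4·y_clay + 6·y_kiln = 67 and 5·y_clay + 5·y_kiln = 65.
→ y_clay = 5.5 and y_kiln = 7.5.
Shadow price of clay = 5.5.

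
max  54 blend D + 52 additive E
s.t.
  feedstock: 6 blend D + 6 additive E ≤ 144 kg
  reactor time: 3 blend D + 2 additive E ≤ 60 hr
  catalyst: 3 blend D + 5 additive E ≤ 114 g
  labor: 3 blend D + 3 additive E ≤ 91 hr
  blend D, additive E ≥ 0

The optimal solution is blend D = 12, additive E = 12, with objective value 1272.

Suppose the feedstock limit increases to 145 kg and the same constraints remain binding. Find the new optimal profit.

1280

Check each constraint at x*: feedstock 144/144 (tight); reactor time 60/60 (tight); catalyst 96/114 (slack 18); labor 72/91 (slack 19).
By complementary slackness, y = 0 for the non-binding constraints.
The binding rows give the dual system: 6·y_feedstock + 3·y_reactor time = 54 and 6·y_feedstock + 2·y_reactor time = 52.
→ y_feedstock = 8 and y_reactor time = 2.
Δz = y_feedstock·Δb = 8 × (1) = 8, so new z* = 1272 + 8 = 1280.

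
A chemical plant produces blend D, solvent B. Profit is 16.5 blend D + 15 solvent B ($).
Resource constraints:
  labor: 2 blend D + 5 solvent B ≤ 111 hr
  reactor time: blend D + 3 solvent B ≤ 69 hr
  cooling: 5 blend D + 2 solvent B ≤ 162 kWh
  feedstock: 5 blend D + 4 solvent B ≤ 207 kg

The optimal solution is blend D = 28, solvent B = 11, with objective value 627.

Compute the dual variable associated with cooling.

2.5

At the optimum: labor uses 111 of 111 (binding); reactor time uses 61 of 69 (slack = 8); cooling uses 162 of 162 (binding); feedstock uses 184 of 207 (slack = 23).
Since reactor time, feedstock are not tight, their duals are 0.
From A_Bᵀ y = c: 2·y_labor + 5·y_cooling = 16.5; 5·y_labor + 2·y_cooling = 15.
Solving: y_labor = 2, y_cooling = 2.5.
Shadow price of cooling = 2.5.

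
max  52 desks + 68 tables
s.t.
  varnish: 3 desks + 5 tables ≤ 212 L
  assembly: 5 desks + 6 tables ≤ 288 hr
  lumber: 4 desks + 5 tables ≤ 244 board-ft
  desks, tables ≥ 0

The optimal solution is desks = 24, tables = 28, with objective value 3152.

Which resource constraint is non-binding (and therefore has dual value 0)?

varnish: 212/212 (binding)
assembly: 288/288 (binding)
lumber: 236/244 (slack 8)
By complementary slackness, a constraint with positive slack has shadow price 0 → lumber.

lumber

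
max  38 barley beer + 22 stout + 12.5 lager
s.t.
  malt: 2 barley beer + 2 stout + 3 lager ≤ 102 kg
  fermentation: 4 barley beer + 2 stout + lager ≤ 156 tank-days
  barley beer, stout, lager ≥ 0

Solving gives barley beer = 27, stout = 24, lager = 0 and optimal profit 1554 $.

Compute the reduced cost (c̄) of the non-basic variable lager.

Both malt and fermentation are binding at x*.
The binding rows give the dual system: 2·y_malt + 4·y_fermentation = 38 and 2·y_malt + 2·y_fermentation = 22.
Solving: y_malt = 3, y_fermentation = 8.
Reduced cost of lager: c₃ − yᵀa₃ = 12.5 − (3·3 + 8·1) = 12.5 − 17 = -4.5.

-4.5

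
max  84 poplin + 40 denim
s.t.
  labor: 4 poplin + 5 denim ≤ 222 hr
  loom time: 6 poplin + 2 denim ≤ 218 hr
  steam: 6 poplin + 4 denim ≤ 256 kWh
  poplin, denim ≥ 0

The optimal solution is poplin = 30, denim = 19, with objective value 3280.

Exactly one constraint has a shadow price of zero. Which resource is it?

labor

labor: 215/222 (slack 7)
loom time: 218/218 (binding)
steam: 256/256 (binding)
By complementary slackness, a constraint with positive slack has shadow price 0 → labor.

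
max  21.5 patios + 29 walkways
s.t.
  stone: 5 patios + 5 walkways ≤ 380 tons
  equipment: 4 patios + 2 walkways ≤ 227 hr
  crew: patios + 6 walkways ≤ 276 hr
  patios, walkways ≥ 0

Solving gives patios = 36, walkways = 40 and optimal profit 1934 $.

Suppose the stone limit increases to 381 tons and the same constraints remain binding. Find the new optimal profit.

Check each constraint at x*: stone 380/380 (tight); equipment 224/227 (slack 3); crew 276/276 (tight).
Since equipment is not tight, its dual is 0.
Dual feasibility on the basic columns requires 5·y_stone + 1·y_crew = 21.5, 5·y_stone + 6·y_crew = 29.
Solving: y_stone = 4, y_crew = 1.5.
Δz = y_stone·Δb = 4 × (1) = 4, so new z* = 1934 + 4 = 1938.

1938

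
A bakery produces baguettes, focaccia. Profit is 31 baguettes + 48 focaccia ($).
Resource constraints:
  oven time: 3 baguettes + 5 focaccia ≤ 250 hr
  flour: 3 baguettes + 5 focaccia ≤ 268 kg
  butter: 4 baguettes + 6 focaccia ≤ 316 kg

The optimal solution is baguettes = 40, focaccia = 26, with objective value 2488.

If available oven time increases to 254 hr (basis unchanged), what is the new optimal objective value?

Check each constraint at x*: oven time 250/250 (tight); flour 250/268 (slack 18); butter 316/316 (tight).
By complementary slackness, y = 0 for the non-binding constraint.
The binding rows give the dual system: 3·y_oven time + 4·y_butter = 31 and 5·y_oven time + 6·y_butter = 48.
Solving: y_oven time = 3, y_butter = 5.5.
Δz = y_oven time·Δb = 3 × (4) = 12, so new z* = 2488 + 12 = 2500.

2500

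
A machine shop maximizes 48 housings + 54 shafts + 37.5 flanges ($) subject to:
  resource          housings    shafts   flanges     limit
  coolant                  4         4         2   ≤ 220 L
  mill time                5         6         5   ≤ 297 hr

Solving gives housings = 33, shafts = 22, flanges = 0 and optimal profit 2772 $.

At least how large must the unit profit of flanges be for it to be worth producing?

Check each constraint at x*: coolant 220/220 (tight); mill time 297/297 (tight).
The binding rows give the dual system: 4·y_coolant + 5·y_mill time = 48 and 4·y_coolant + 6·y_mill time = 54.
This yields shadow prices y_coolant = 4.5, y_mill time = 6.
flanges enters the basis when its profit ≥ yᵀa₃ = 4.5·2 + 6·5 = 39.

39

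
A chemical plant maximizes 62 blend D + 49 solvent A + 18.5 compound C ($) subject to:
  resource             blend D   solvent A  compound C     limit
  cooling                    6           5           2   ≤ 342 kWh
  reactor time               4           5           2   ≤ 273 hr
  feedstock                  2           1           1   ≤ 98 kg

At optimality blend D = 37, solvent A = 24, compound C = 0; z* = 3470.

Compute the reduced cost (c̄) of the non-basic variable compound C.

Check each constraint at x*: cooling 342/342 (tight); reactor time 268/273 (slack 5); feedstock 98/98 (tight).
By complementary slackness, y = 0 for the non-binding constraint.
From A_Bᵀ y = c: 6·y_cooling + 2·y_feedstock = 62; 5·y_cooling + 1·y_feedstock = 49.
→ y_cooling = 9 and y_feedstock = 4.
Reduced cost of compound C: c₃ − yᵀa₃ = 18.5 − (9·2 + 4·1) = 18.5 − 22 = -3.5.

-3.5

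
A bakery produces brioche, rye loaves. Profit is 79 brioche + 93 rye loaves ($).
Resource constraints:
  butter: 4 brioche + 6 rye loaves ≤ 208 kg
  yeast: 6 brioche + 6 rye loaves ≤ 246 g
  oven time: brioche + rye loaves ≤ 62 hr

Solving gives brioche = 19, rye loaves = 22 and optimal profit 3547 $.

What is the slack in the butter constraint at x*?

butter used = 4·19 + 6·22 = 208; slack = 208 − 208 = 0.

0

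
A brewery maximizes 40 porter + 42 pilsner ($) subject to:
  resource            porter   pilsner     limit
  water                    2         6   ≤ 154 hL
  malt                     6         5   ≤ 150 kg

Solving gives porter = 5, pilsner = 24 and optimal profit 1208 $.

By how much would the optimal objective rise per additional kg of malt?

6

Both water and malt are binding at x*.
From A_Bᵀ y = c: 2·y_water + 6·y_malt = 40; 6·y_water + 5·y_malt = 42.
Solving: y_water = 2, y_malt = 6.
Shadow price of malt = 6.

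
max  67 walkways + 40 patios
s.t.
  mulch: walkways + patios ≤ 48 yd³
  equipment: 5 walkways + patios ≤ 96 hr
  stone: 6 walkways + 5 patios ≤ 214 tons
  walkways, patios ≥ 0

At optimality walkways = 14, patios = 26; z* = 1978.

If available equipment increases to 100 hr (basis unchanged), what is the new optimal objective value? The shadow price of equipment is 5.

1998

Δb = 4, so new z* = 1978 + (5)·(4) = 1978 + 20 = 1998.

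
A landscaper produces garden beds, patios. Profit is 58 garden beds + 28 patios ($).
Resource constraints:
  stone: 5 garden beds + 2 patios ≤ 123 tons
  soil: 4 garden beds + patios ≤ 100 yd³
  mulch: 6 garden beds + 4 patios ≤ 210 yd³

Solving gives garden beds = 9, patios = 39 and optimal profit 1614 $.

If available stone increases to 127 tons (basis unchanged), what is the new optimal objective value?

1646

Check each constraint at x*: stone 123/123 (tight); soil 75/100 (slack 25); mulch 210/210 (tight).
By complementary slackness, y = 0 for the non-binding constraint.
The binding rows give the dual system: 5·y_stone + 6·y_mulch = 58 and 2·y_stone + 4·y_mulch = 28.
This yields shadow prices y_stone = 8, y_mulch = 3.
Δz = y_stone·Δb = 8 × (4) = 32, so new z* = 1614 + 32 = 1646.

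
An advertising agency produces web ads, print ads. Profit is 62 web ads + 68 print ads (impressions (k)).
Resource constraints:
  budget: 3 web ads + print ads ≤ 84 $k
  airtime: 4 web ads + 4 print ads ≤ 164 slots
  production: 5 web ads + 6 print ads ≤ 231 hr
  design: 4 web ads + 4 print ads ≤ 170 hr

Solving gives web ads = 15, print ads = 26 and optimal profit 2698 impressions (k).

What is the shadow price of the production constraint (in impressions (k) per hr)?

Binding: airtime and production. Non-binding: budget (13 unused), design (6 unused).
Slack constraints have shadow price 0 (complementary slackness).
Dual feasibility on the basic columns requires 4·y_airtime + 5·y_production = 62, 4·y_airtime + 6·y_production = 68.
→ y_airtime = 8 and y_production = 6.
Shadow price of production = 6.

6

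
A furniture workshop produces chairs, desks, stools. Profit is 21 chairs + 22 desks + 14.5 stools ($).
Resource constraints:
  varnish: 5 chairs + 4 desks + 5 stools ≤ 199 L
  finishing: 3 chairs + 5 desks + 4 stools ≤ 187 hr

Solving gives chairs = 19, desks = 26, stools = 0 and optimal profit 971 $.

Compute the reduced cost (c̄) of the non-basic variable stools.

Both varnish and finishing are binding at x*.
Dual feasibility on the basic columns requires 5·y_varnish + 3·y_finishing = 21, 4·y_varnish + 5·y_finishing = 22.
This yields shadow prices y_varnish = 3, y_finishing = 2.
Reduced cost of stools: c₃ − yᵀa₃ = 14.5 − (3·5 + 2·4) = 14.5 − 23 = -8.5.

-8.5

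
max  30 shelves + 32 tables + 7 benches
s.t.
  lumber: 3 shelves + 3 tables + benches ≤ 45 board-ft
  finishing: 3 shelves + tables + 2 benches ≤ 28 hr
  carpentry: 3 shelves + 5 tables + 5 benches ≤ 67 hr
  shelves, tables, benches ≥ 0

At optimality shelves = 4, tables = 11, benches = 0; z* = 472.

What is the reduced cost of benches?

Binding: lumber and carpentry. Non-binding: finishing (5 unused).
By complementary slackness, y = 0 for the non-binding constraint.
Dual feasibility on the basic columns requires 3·y_lumber + 3·y_carpentry = 30, 3·y_lumber + 5·y_carpentry = 32.
→ y_lumber = 9 and y_carpentry = 1.
Reduced cost of benches: c₃ − yᵀa₃ = 7 − (9·1 + 1·5) = 7 − 14 = -7.

-7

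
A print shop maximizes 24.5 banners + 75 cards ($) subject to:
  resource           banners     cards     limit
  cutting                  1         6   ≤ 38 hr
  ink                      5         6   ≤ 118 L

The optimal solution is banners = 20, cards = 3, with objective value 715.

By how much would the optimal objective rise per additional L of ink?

3

Both cutting and ink are binding at x*.
The binding rows give the dual system: 1·y_cutting + 5·y_ink = 24.5 and 6·y_cutting + 6·y_ink = 75.
→ y_cutting = 9.5 and y_ink = 3.
Shadow price of ink = 3.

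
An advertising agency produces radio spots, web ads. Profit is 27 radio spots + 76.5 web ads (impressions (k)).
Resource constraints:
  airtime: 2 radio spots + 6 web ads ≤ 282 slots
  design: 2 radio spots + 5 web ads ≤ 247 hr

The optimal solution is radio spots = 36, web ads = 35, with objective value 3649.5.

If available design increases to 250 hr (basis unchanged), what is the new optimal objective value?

3663

Both airtime and design are binding at x*.
From A_Bᵀ y = c: 2·y_airtime + 2·y_design = 27; 6·y_airtime + 5·y_design = 76.5.
This yields shadow prices y_airtime = 9, y_design = 4.5.
Δz = y_design·Δb = 4.5 × (3) = 13.5, so new z* = 3649.5 + 13.5 = 3663.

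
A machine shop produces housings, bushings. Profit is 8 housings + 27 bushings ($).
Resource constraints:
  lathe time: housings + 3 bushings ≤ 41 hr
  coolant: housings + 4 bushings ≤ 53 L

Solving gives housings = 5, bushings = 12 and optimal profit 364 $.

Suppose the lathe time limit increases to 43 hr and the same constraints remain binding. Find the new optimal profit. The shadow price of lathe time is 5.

374

Δb = 2, so new z* = 364 + (5)·(2) = 364 + 10 = 374.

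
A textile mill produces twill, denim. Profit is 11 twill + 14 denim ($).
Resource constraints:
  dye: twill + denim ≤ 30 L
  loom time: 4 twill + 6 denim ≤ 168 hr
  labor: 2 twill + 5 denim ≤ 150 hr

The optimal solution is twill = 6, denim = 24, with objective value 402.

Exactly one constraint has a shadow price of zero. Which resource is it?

labor

dye: 30/30 (binding)
loom time: 168/168 (binding)
labor: 132/150 (slack 18)
By complementary slackness, a constraint with positive slack has shadow price 0 → labor.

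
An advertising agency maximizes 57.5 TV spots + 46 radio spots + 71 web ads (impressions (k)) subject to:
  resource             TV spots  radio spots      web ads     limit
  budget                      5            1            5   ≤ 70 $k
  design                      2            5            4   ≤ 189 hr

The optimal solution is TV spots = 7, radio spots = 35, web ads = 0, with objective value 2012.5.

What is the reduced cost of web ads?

-1.5

At the optimum: budget uses 70 of 70 (binding); design uses 189 of 189 (binding).
Dual feasibility on the basic columns requires 5·y_budget + 2·y_design = 57.5, 1·y_budget + 5·y_design = 46.
This yields shadow prices y_budget = 8.5, y_design = 7.5.
Reduced cost of web ads: c₃ − yᵀa₃ = 71 − (8.5·5 + 7.5·4) = 71 − 72.5 = -1.5.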